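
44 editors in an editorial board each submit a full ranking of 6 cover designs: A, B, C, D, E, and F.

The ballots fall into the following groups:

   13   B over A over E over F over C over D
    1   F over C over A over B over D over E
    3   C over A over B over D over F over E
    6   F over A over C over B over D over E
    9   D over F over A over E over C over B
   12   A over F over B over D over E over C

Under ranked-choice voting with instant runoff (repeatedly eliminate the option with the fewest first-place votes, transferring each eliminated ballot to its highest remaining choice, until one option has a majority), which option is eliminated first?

E

Round 1: B 13, A 12, D 9, F 7, C 3, E 0. E has the fewest and is eliminated.
Round 2: B 13, A 12, D 9, F 7, C 3. C has the fewest and is eliminated.
Round 3: A 15, B 13, D 9, F 7. F has the fewest and is eliminated.
Round 4: A 22, B 13, D 9. D has the fewest and is eliminated.
Round 5: A 31, B 13. A has a majority.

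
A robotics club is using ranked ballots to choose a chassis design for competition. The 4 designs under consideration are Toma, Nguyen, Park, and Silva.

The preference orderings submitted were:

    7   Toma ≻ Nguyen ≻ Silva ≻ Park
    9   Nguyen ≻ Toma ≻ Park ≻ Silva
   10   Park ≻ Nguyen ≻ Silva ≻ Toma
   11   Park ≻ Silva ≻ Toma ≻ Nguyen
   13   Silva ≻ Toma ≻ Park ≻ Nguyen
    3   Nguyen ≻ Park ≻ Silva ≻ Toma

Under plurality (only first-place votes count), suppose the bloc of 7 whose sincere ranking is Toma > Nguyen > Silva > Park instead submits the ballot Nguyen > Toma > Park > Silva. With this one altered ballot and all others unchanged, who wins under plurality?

Park

First-place totals with the altered ballot: Toma 0, Nguyen 19, Park 21, Silva 13.
The winner is unchanged: still Park.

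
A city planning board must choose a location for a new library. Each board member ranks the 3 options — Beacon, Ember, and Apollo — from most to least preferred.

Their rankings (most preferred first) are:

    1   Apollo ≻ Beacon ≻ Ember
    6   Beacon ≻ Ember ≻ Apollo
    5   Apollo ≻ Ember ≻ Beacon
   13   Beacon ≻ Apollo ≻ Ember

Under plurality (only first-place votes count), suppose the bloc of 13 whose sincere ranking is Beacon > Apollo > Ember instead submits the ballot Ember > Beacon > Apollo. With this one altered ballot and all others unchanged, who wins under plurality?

First-place totals with the altered ballot: Beacon 6, Ember 13, Apollo 6.
The switch changes the winner from Beacon to Ember.

Ember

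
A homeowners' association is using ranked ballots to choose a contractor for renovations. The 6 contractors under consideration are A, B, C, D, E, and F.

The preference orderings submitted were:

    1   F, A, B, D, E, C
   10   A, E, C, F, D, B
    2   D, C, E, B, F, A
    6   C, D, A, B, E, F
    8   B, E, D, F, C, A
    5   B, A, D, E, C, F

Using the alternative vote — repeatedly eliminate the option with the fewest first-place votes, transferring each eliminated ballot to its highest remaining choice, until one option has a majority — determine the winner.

A

Round 1: B 13, A 10, C 6, D 2, F 1, E 0. E has the fewest and is eliminated.
Round 2: B 13, A 10, C 6, D 2, F 1. F has the fewest and is eliminated.
Round 3: B 13, A 11, C 6, D 2. D has the fewest and is eliminated.
Round 4: B 13, A 11, C 8. C has the fewest and is eliminated.
Round 5: A 17, B 15. A has a majority.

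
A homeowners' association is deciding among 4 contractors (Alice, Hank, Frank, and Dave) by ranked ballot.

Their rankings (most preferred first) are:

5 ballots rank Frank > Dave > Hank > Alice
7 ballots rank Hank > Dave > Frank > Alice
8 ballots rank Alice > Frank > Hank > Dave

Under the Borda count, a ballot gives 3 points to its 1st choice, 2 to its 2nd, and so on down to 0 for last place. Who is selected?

Borda scores:
  Alice: 5·0 + 7·0 + 8·3 = 24
  Hank: 5·1 + 7·3 + 8·1 = 34
  Frank: 5·3 + 7·1 + 8·2 = 38
  Dave: 5·2 + 7·2 + 8·0 = 24
Frank has the highest total.

Frank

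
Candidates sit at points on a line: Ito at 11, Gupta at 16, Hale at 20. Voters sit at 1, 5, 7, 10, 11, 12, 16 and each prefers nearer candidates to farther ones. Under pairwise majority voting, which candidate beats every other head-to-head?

With single-peaked preferences on a line, the Condorcet winner is the candidate closest to the median voter.
The median voter (position 10) is closest to Ito at 11.
Check: Ito vs Hale — voters closer to Ito: 6 of 7.

Ito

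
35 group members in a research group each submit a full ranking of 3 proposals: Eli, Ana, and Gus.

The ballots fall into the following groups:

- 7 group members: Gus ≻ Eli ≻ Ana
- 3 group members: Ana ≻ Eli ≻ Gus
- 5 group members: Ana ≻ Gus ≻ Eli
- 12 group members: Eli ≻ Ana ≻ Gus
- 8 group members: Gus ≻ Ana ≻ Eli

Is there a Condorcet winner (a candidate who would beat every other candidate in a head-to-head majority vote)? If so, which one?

No Condorcet winner

Head-to-head results (35 voters total):
Eli vs Ana: Eli wins 19–16.
Eli vs Gus: Gus wins 20–15.
Ana vs Gus: Ana wins 20–15.
No candidate beats all others: Eli beats Ana beats Gus beats Eli, a majority cycle.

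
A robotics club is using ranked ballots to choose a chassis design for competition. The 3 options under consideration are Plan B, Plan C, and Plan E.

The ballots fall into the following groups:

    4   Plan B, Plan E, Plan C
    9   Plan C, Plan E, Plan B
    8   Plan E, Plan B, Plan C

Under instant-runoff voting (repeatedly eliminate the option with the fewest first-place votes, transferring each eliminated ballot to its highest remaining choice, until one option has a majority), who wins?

Plan E

Round 1: Plan C 9, Plan E 8, Plan B 4. Plan B has the fewest and is eliminated.
Round 2: Plan E 12, Plan C 9. Plan E has a majority.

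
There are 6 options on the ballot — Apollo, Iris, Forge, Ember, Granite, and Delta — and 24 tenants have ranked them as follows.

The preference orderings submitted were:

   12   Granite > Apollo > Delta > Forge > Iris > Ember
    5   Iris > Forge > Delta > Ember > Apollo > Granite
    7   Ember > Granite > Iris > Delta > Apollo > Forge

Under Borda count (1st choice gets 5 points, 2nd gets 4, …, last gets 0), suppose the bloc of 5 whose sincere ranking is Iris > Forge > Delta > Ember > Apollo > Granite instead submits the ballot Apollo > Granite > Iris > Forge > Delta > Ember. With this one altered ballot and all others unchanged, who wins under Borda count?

Granite

Borda totals with the altered ballot: Apollo 80, Iris 48, Forge 34, Ember 35, Granite 108, Delta 55.
The winner is unchanged: still Granite.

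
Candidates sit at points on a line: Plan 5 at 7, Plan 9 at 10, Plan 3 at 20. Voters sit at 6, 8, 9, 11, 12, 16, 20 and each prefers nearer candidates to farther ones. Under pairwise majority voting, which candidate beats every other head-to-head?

With single-peaked preferences on a line, the Condorcet winner is the candidate closest to the median voter.
The median voter (position 11) is closest to Plan 9 at 10.
Check: Plan 9 vs Plan 3 — voters closer to Plan 9: 5 of 7.

Plan 9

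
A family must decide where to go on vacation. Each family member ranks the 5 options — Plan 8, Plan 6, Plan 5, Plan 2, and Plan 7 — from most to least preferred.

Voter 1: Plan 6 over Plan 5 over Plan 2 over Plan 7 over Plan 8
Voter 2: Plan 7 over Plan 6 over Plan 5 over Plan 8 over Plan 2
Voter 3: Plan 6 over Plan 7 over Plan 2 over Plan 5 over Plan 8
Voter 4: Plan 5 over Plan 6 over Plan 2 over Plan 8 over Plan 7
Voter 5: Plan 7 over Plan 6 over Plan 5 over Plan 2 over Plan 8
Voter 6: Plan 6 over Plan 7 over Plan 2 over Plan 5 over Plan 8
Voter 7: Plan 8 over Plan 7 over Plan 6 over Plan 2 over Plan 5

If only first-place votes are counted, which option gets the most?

Plan 6

First-place vote totals:
  Plan 8: 1
  Plan 6: 3
  Plan 5: 1
  Plan 2: 0
  Plan 7: 2
Plan 6 has the most first-place votes.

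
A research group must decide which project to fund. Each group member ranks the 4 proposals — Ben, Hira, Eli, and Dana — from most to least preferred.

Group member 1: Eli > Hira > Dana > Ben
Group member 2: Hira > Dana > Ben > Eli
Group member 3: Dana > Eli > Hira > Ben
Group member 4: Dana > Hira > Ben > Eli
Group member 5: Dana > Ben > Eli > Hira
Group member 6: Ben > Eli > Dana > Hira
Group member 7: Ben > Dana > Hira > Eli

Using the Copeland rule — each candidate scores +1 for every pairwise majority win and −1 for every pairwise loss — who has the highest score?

Dana

Pairwise results:
  Ben vs Hira: Hira wins 4–3.
  Ben vs Eli: Ben wins 5–2.
  Ben vs Dana: Dana wins 5–2.
  Hira vs Eli: Eli wins 4–3.
  Hira vs Dana: Dana wins 5–2.
  Eli vs Dana: Dana wins 5–2.
Copeland scores (wins − losses):
  Ben: 1 − 2 = -1
  Hira: 1 − 2 = -1
  Eli: 1 − 2 = -1
  Dana: 3 − 0 = 3
Dana has the best Copeland score.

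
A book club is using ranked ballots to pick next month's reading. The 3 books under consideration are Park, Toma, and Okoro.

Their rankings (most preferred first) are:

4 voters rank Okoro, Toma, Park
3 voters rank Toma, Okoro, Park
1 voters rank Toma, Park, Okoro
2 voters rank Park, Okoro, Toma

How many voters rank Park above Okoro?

Ballots ranking Park above Okoro: 1+2 = 3.
Ballots ranking Okoro above Park: 4+3 = 7.
So 3 of 10 voters prefer Park to Okoro.

3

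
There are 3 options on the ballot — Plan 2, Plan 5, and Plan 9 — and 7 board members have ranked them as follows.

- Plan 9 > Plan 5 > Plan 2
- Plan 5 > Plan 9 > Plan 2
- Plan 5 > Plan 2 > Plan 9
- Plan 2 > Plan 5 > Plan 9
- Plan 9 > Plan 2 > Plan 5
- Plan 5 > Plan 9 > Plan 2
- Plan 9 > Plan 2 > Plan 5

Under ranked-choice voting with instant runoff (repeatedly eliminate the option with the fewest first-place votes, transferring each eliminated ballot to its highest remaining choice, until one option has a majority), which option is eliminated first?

Round 1: Plan 5 3, Plan 9 3, Plan 2 1. Plan 2 has the fewest and is eliminated.
Round 2: Plan 5 4, Plan 9 3. Plan 5 has a majority.

Plan 2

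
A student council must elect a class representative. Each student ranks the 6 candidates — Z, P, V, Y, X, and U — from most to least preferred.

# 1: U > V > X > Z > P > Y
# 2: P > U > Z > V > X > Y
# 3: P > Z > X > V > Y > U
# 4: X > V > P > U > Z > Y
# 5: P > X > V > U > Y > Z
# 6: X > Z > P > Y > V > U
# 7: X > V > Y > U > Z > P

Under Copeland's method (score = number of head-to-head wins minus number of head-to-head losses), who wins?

X

Pairwise results:
  Z vs P: P wins 4–3.
  Z vs V: V wins 4–3.
  Z vs Y: Z wins 5–2.
  Z vs X: X wins 5–2.
  Z vs U: U wins 5–2.
  P vs V: P wins 4–3.
  P vs Y: P wins 6–1.
  P vs X: X wins 4–3.
  P vs U: P wins 5–2.
  V vs Y: V wins 6–1.
  V vs X: X wins 5–2.
  V vs U: V wins 5–2.
  Y vs X: X wins 7–0.
  Y vs U: U wins 4–3.
  X vs U: X wins 5–2.
Copeland scores (wins − losses):
  Z: 1 − 4 = -3
  P: 4 − 1 = 3
  V: 3 − 2 = 1
  Y: 0 − 5 = -5
  X: 5 − 0 = 5
  U: 2 − 3 = -1
X has the best Copeland score.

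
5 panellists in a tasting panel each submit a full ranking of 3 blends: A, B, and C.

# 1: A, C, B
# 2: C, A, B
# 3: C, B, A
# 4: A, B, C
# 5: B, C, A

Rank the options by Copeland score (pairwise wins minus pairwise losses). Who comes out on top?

C

Pairwise results:
  A vs B: A wins 3–2.
  A vs C: C wins 3–2.
  B vs C: C wins 3–2.
Copeland scores (wins − losses):
  A: 1 − 1 = 0
  B: 0 − 2 = -2
  C: 2 − 0 = 2
C has the best Copeland score.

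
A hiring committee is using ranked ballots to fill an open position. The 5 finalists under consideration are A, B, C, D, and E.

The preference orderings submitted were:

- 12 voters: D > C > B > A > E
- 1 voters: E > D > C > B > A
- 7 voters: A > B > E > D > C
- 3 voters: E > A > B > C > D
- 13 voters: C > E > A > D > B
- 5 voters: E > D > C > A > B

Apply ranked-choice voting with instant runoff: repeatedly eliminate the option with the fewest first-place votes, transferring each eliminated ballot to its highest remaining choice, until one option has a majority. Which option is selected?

C

Round 1: C 13, D 12, E 9, A 7, B 0. B has the fewest and is eliminated.
Round 2: C 13, D 12, E 9, A 7. A has the fewest and is eliminated.
Round 3: E 16, C 13, D 12. D has the fewest and is eliminated.
Round 4: C 25, E 16. C has a majority.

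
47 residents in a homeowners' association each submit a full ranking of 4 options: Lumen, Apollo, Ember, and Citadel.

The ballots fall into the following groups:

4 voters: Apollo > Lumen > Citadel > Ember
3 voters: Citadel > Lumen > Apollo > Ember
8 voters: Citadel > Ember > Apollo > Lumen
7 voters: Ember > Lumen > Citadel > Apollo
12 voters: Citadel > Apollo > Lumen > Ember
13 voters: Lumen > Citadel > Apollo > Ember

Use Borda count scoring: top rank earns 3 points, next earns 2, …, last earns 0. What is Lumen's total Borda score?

79

Borda scores:
  Lumen: 4·2 + 3·2 + 8·0 + 7·2 + 12·1 + 13·3 = 79
  Apollo: 4·3 + 3·1 + 8·1 + 7·0 + 12·2 + 13·1 = 60
  Ember: 4·0 + 3·0 + 8·2 + 7·3 + 12·0 + 13·0 = 37
  Citadel: 4·1 + 3·3 + 8·3 + 7·1 + 12·3 + 13·2 = 106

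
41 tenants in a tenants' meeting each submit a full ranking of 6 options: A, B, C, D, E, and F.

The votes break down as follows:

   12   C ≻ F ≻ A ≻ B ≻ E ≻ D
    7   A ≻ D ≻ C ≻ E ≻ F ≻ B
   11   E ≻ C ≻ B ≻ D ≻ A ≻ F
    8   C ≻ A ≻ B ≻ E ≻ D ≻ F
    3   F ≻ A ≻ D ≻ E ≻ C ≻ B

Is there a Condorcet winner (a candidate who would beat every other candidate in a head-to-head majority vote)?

Head-to-head results (41 voters total):
A vs B: A wins 30–11.
A vs C: C wins 31–10.
A vs D: A wins 30–11.
A vs E: A wins 30–11.
A vs F: A wins 26–15.
B vs C: C wins 41–0.
B vs D: B wins 31–10.
B vs E: E wins 21–20.
B vs F: F wins 22–19.
C vs D: C wins 31–10.
C vs E: C wins 27–14.
C vs F: C wins 38–3.
D vs E: E wins 31–10.
D vs F: D wins 26–15.
E vs F: E wins 26–15.
C beats each rival — A (31–10), B (41–0), D (31–10), E (27–14), F (38–3) — so C is the Condorcet winner.

Yes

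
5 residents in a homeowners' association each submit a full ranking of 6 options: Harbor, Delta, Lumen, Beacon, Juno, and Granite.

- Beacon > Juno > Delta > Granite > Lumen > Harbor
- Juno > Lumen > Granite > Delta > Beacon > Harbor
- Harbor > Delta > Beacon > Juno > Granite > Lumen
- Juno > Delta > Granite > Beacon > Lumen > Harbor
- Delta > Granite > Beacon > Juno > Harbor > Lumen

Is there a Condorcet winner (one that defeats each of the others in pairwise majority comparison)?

Head-to-head results (5 voters total):
Harbor vs Delta: Delta wins 4–1.
Harbor vs Lumen: Lumen wins 3–2.
Harbor vs Beacon: Beacon wins 4–1.
Harbor vs Juno: Juno wins 4–1.
Harbor vs Granite: Granite wins 4–1.
Delta vs Lumen: Delta wins 4–1.
Delta vs Beacon: Delta wins 4–1.
Delta vs Juno: Juno wins 3–2.
Delta vs Granite: Delta wins 4–1.
Lumen vs Beacon: Beacon wins 4–1.
Lumen vs Juno: Juno wins 5–0.
Lumen vs Granite: Granite wins 4–1.
Beacon vs Juno: Beacon wins 3–2.
Beacon vs Granite: Granite wins 3–2.
Juno vs Granite: Juno wins 4–1.
No candidate beats all others: Delta beats Beacon beats Juno beats Delta, a majority cycle.

No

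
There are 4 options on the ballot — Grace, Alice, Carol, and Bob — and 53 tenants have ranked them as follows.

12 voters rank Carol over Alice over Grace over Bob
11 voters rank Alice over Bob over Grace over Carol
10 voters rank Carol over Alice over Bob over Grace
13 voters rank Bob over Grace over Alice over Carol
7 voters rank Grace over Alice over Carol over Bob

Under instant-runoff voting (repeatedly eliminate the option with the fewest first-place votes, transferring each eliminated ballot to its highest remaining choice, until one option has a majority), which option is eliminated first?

Grace

Round 1: Carol 22, Bob 13, Alice 11, Grace 7. Grace has the fewest and is eliminated.
Round 2: Carol 22, Alice 18, Bob 13. Bob has the fewest and is eliminated.
Round 3: Alice 31, Carol 22. Alice has a majority.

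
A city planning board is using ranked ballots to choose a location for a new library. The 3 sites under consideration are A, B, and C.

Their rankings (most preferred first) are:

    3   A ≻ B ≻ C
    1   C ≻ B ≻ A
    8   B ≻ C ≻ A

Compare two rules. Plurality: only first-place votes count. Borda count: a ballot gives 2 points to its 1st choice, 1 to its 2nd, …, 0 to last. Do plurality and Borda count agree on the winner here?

Plurality first-place counts: A 3, B 8, C 1 → B.
Borda totals: A 6, B 20, C 10 → B.
The two rules agree on B.

Yes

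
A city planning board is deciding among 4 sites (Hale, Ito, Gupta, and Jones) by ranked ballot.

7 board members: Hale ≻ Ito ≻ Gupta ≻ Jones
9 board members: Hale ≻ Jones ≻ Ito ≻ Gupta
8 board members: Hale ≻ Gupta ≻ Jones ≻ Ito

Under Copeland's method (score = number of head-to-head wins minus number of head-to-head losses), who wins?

Hale

Pairwise results:
  Hale vs Ito: Hale wins 24–0.
  Hale vs Gupta: Hale wins 24–0.
  Hale vs Jones: Hale wins 24–0.
  Ito vs Gupta: Ito wins 16–8.
  Ito vs Jones: Jones wins 17–7.
  Gupta vs Jones: Gupta wins 15–9.
Copeland scores (wins − losses):
  Hale: 3 − 0 = 3
  Ito: 1 − 2 = -1
  Gupta: 1 − 2 = -1
  Jones: 1 − 2 = -1
Hale has the best Copeland score.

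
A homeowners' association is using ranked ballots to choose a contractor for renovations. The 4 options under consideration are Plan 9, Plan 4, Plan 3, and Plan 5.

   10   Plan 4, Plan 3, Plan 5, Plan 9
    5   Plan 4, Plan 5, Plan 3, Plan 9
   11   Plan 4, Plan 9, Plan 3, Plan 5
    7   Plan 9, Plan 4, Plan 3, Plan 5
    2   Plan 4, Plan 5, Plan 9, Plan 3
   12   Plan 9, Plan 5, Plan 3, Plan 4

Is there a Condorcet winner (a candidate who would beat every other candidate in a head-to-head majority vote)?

Head-to-head results (47 voters total):
Plan 9 vs Plan 4: Plan 4 wins 28–19.
Plan 9 vs Plan 3: Plan 9 wins 32–15.
Plan 9 vs Plan 5: Plan 9 wins 30–17.
Plan 4 vs Plan 3: Plan 4 wins 35–12.
Plan 4 vs Plan 5: Plan 4 wins 35–12.
Plan 3 vs Plan 5: Plan 3 wins 28–19.
Plan 4 beats each rival — Plan 9 (28–19), Plan 3 (35–12), Plan 5 (35–12) — so Plan 4 is the Condorcet winner.

Yes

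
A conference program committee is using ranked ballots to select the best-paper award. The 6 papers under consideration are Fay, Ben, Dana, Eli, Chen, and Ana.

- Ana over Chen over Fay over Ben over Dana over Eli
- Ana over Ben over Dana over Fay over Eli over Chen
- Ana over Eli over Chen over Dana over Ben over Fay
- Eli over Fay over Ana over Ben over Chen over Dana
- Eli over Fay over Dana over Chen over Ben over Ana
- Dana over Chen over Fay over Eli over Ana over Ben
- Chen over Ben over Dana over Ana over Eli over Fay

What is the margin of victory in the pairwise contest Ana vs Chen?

Ballots ranking Ana above Chen: 4.
Ballots ranking Chen above Ana: 3.
Ana wins 4–3, a margin of 1.

1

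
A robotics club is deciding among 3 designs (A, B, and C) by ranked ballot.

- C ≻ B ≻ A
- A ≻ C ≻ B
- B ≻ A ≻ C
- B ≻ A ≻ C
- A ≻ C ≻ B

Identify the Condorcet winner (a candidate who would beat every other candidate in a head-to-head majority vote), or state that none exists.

There is no Condorcet winner

Head-to-head results (5 voters total):
A vs B: B wins 3–2.
A vs C: A wins 4–1.
B vs C: C wins 3–2.
No candidate beats all others: A beats C beats B beats A, a majority cycle.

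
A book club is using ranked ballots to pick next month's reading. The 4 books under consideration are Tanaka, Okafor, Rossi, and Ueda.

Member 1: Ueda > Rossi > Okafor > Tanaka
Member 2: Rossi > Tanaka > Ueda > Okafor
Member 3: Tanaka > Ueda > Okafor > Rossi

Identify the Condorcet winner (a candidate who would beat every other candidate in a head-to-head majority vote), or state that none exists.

No Condorcet winner

Head-to-head results (3 voters total):
Tanaka vs Okafor: Tanaka wins 2–1.
Tanaka vs Rossi: Rossi wins 2–1.
Tanaka vs Ueda: Tanaka wins 2–1.
Okafor vs Rossi: Rossi wins 2–1.
Okafor vs Ueda: Ueda wins 3–0.
Rossi vs Ueda: Ueda wins 2–1.
No candidate beats all others: Tanaka beats Ueda beats Rossi beats Tanaka, a majority cycle.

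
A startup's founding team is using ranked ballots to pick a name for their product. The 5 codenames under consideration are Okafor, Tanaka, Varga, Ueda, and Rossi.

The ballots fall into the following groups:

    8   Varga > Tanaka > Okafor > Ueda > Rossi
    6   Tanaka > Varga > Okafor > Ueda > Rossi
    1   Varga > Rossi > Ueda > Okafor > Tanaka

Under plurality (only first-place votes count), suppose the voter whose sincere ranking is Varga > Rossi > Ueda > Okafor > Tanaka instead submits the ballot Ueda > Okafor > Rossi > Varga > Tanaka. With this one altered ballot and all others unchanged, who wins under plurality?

Varga

First-place totals with the altered ballot: Okafor 0, Tanaka 6, Varga 8, Ueda 1, Rossi 0.
The winner is unchanged: still Varga.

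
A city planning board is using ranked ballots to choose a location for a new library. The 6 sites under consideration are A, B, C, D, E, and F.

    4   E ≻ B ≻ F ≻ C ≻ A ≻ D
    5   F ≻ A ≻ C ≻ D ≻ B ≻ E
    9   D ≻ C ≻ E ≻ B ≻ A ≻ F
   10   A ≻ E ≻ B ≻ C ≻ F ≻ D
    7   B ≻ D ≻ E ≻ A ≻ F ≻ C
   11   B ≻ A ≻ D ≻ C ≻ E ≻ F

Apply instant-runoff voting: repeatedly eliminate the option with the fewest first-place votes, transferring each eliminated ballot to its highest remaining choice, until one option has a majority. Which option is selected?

B

Round 1: B 18, A 10, D 9, F 5, E 4, C 0. C has the fewest and is eliminated.
Round 2: B 18, A 10, D 9, F 5, E 4. E has the fewest and is eliminated.
Round 3: B 22, A 10, D 9, F 5. F has the fewest and is eliminated.
Round 4: B 22, A 15, D 9. D has the fewest and is eliminated.
Round 5: B 31, A 15. B has a majority.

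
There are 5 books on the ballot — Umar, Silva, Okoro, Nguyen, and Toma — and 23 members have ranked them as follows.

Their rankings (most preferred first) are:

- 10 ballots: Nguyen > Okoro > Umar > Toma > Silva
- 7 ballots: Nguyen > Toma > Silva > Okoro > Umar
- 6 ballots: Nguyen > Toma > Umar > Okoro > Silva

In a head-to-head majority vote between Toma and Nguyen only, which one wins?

Nguyen

Ballots ranking Toma above Nguyen: 0.
Ballots ranking Nguyen above Toma: 10+7+6 = 23.
Nguyen wins the head-to-head, 23–0.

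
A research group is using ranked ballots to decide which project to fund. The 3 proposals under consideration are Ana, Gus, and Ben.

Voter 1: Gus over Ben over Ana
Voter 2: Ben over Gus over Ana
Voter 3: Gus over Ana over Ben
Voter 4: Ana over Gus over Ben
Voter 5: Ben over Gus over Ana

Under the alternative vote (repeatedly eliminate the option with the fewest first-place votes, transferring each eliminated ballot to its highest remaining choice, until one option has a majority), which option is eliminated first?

Round 1: Gus 2, Ben 2, Ana 1. Ana has the fewest and is eliminated.
Round 2: Gus 3, Ben 2. Gus has a majority.

Ana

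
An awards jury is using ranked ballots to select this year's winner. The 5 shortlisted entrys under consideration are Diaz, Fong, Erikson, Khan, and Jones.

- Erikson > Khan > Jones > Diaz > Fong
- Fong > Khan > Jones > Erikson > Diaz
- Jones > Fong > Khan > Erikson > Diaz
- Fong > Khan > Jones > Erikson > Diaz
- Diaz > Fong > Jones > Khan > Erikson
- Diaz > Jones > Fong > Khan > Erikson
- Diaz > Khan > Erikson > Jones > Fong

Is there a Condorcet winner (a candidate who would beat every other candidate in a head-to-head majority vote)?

Head-to-head results (7 voters total):
Diaz vs Fong: Diaz wins 4–3.
Diaz vs Erikson: Erikson wins 4–3.
Diaz vs Khan: Khan wins 4–3.
Diaz vs Jones: Jones wins 4–3.
Fong vs Erikson: Fong wins 5–2.
Fong vs Khan: Fong wins 5–2.
Fong vs Jones: Jones wins 4–3.
Erikson vs Khan: Khan wins 6–1.
Erikson vs Jones: Jones wins 5–2.
Khan vs Jones: Khan wins 4–3.
No candidate beats all others: Diaz beats Fong beats Erikson beats Diaz, a majority cycle.

No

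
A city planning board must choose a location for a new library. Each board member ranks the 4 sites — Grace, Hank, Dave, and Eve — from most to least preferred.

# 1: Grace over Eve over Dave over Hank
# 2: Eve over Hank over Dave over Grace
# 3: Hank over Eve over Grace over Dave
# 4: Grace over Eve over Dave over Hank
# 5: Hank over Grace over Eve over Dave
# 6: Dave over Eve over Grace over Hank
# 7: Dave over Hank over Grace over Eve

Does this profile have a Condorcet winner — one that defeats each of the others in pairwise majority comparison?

No

Head-to-head results (7 voters total):
Grace vs Hank: Hank wins 4–3.
Grace vs Dave: Grace wins 4–3.
Grace vs Eve: Grace wins 4–3.
Hank vs Dave: Dave wins 4–3.
Hank vs Eve: Eve wins 4–3.
Dave vs Eve: Eve wins 5–2.
No candidate beats all others: Grace beats Dave beats Hank beats Grace, a majority cycle.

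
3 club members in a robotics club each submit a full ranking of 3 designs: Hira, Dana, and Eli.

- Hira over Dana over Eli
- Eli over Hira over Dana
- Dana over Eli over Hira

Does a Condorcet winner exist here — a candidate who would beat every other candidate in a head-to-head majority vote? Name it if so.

There is no Condorcet winner

Head-to-head results (3 voters total):
Hira vs Dana: Hira wins 2–1.
Hira vs Eli: Eli wins 2–1.
Dana vs Eli: Dana wins 2–1.
No candidate beats all others: Hira beats Dana beats Eli beats Hira, a majority cycle.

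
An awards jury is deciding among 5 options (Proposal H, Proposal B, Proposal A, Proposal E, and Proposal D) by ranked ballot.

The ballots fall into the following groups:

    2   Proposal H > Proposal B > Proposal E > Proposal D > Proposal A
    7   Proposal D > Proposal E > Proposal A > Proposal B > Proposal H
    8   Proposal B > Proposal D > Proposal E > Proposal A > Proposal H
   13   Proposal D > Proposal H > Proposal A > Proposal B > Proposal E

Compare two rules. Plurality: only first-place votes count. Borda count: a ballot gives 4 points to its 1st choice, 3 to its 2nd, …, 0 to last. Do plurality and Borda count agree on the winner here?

Plurality first-place counts: Proposal H 2, Proposal B 8, Proposal A 0, Proposal E 0, Proposal D 20 → Proposal D.
Borda totals: Proposal H 47, Proposal B 58, Proposal A 48, Proposal E 41, Proposal D 106 → Proposal D.
The two rules agree on Proposal D.

Yes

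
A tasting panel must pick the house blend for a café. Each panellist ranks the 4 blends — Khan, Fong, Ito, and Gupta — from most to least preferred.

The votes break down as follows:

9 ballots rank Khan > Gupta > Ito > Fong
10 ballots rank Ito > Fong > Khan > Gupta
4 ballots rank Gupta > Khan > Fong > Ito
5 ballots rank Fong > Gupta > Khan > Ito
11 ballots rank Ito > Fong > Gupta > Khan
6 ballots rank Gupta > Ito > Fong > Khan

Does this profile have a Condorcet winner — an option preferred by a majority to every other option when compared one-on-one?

Head-to-head results (45 voters total):
Khan vs Fong: Fong wins 32–13.
Khan vs Ito: Ito wins 27–18.
Khan vs Gupta: Gupta wins 26–19.
Fong vs Ito: Ito wins 36–9.
Fong vs Gupta: Fong wins 26–19.
Ito vs Gupta: Gupta wins 24–21.
No candidate beats all others: Fong beats Gupta beats Ito beats Fong, a majority cycle.

No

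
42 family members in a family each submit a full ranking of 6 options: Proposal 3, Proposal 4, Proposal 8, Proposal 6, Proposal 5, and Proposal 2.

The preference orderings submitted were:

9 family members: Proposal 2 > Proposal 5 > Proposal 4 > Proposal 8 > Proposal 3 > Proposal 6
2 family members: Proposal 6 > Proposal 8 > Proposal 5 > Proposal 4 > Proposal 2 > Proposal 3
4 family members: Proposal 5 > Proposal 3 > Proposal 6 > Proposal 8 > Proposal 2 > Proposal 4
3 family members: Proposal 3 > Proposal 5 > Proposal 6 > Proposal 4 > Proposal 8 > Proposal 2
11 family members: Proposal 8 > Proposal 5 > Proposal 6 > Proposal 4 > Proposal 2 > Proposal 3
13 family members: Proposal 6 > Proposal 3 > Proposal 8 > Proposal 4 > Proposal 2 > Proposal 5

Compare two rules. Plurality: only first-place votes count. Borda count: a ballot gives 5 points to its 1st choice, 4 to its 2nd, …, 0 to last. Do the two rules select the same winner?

Plurality first-place counts: Proposal 3 3, Proposal 4 0, Proposal 8 11, Proposal 6 15, Proposal 5 4, Proposal 2 9 → Proposal 6.
Borda totals: Proposal 3 92, Proposal 4 85, Proposal 8 131, Proposal 6 129, Proposal 5 118, Proposal 2 75 → Proposal 8.
The two rules disagree: plurality picks Proposal 6, Borda picks Proposal 8.

No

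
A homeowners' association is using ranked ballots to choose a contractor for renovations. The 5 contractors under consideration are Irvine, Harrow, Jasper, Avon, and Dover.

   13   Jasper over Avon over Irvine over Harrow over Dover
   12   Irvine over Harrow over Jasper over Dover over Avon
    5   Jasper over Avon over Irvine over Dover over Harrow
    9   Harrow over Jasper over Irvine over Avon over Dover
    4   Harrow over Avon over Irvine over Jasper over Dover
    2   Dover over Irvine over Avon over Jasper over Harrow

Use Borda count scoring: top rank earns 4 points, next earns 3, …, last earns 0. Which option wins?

Borda scores:
  Irvine: 13·2 + 12·4 + 5·2 + 9·2 + 4·2 + 2·3 = 116
  Harrow: 13·1 + 12·3 + 5·0 + 9·4 + 4·4 + 2·0 = 101
  Jasper: 13·4 + 12·2 + 5·4 + 9·3 + 4·1 + 2·1 = 129
  Avon: 13·3 + 12·0 + 5·3 + 9·1 + 4·3 + 2·2 = 79
  Dover: 13·0 + 12·1 + 5·1 + 9·0 + 4·0 + 2·4 = 25
Jasper has the highest total.

Jasper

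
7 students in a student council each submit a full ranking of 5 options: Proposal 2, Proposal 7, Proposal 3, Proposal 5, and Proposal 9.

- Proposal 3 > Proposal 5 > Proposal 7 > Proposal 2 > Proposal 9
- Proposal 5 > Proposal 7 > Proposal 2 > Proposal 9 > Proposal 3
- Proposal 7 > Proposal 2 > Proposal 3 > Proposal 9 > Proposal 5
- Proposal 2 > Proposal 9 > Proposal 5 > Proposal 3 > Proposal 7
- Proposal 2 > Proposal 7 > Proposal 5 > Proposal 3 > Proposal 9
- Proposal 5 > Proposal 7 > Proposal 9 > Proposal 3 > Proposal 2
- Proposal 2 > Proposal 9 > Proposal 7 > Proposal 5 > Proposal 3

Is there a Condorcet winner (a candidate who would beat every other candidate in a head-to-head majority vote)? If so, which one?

There is no Condorcet winner

Head-to-head results (7 voters total):
Proposal 2 vs Proposal 7: Proposal 7 wins 4–3.
Proposal 2 vs Proposal 3: Proposal 2 wins 5–2.
Proposal 2 vs Proposal 5: Proposal 2 wins 4–3.
Proposal 2 vs Proposal 9: Proposal 2 wins 6–1.
Proposal 7 vs Proposal 3: Proposal 7 wins 5–2.
Proposal 7 vs Proposal 5: Proposal 5 wins 4–3.
Proposal 7 vs Proposal 9: Proposal 7 wins 5–2.
Proposal 3 vs Proposal 5: Proposal 5 wins 5–2.
Proposal 3 vs Proposal 9: Proposal 9 wins 4–3.
Proposal 5 vs Proposal 9: Proposal 5 wins 4–3.
No candidate beats all others: Proposal 2 beats Proposal 5 beats Proposal 7 beats Proposal 2, a majority cycle.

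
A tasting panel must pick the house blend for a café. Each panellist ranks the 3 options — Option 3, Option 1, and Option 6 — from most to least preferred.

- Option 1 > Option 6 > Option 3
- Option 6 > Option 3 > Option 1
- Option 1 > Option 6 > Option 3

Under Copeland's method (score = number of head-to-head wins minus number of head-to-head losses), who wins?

Option 1

Pairwise results:
  Option 3 vs Option 1: Option 1 wins 2–1.
  Option 3 vs Option 6: Option 6 wins 3–0.
  Option 1 vs Option 6: Option 1 wins 2–1.
Copeland scores (wins − losses):
  Option 3: 0 − 2 = -2
  Option 1: 2 − 0 = 2
  Option 6: 1 − 1 = 0
Option 1 has the best Copeland score.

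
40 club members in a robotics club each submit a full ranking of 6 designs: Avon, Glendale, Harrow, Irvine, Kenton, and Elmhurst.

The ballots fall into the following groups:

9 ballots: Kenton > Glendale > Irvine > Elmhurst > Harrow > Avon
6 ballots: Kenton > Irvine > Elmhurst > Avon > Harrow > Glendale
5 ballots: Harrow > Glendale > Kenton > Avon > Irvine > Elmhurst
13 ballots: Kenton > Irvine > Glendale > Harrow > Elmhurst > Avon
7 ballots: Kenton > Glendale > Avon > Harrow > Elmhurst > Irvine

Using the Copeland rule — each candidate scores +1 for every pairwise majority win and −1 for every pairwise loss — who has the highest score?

Pairwise results:
  Avon vs Glendale: Glendale wins 34–6.
  Avon vs Harrow: Harrow wins 27–13.
  Avon vs Irvine: Irvine wins 28–12.
  Avon vs Kenton: Kenton wins 40–0.
  Avon vs Elmhurst: Elmhurst wins 28–12.
  Glendale vs Harrow: Glendale wins 29–11.
  Glendale vs Irvine: Glendale wins 21–19.
  Glendale vs Kenton: Kenton wins 35–5.
  Glendale vs Elmhurst: Glendale wins 34–6.
  Harrow vs Irvine: Irvine wins 28–12.
  Harrow vs Kenton: Kenton wins 35–5.
  Harrow vs Elmhurst: Harrow wins 25–15.
  Irvine vs Kenton: Kenton wins 40–0.
  Irvine vs Elmhurst: Irvine wins 33–7.
  Kenton vs Elmhurst: Kenton wins 40–0.
Copeland scores (wins − losses):
  Avon: 0 − 5 = -5
  Glendale: 4 − 1 = 3
  Harrow: 2 − 3 = -1
  Irvine: 3 − 2 = 1
  Kenton: 5 − 0 = 5
  Elmhurst: 1 − 4 = -3
Kenton has the best Copeland score.

Kenton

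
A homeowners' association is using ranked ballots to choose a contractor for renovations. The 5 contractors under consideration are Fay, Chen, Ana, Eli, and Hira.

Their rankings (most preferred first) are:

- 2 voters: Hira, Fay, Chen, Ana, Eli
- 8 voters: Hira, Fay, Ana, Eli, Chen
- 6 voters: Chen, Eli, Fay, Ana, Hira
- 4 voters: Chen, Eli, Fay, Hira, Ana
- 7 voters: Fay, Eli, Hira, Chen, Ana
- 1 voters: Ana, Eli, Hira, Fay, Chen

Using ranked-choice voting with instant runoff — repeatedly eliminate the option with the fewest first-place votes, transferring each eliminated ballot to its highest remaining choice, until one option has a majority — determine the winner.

Hira

Round 1: Chen 10, Hira 10, Fay 7, Ana 1, Eli 0. Eli has the fewest and is eliminated.
Round 2: Chen 10, Hira 10, Fay 7, Ana 1. Ana has the fewest and is eliminated.
Round 3: Hira 11, Chen 10, Fay 7. Fay has the fewest and is eliminated.
Round 4: Hira 18, Chen 10. Hira has a majority.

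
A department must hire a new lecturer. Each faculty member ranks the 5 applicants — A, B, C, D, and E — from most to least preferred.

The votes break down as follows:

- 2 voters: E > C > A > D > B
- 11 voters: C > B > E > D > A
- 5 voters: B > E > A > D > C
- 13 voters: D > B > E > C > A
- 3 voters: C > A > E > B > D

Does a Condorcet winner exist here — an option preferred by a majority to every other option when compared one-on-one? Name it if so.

B

Head-to-head results (34 voters total):
A vs B: B wins 29–5.
A vs C: C wins 29–5.
A vs D: D wins 24–10.
A vs E: E wins 31–3.
B vs C: B wins 18–16.
B vs D: B wins 19–15.
B vs E: B wins 29–5.
C vs D: D wins 18–16.
C vs E: E wins 20–14.
D vs E: E wins 21–13.
B beats each rival — A (29–5), C (18–16), D (19–15), E (29–5) — so B is the Condorcet winner.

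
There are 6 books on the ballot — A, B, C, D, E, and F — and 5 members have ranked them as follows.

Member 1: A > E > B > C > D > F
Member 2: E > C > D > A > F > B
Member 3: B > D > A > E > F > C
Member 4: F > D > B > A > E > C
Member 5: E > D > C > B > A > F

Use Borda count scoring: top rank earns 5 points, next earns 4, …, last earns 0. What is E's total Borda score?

17

Borda scores:
  A: 5 + 2 + 3 + 2 + 1 = 13
  B: 3 + 0 + 5 + 3 + 2 = 13
  C: 2 + 4 + 0 + 0 + 3 = 9
  D: 1 + 3 + 4 + 4 + 4 = 16
  E: 4 + 5 + 2 + 1 + 5 = 17
  F: 0 + 1 + 1 + 5 + 0 = 7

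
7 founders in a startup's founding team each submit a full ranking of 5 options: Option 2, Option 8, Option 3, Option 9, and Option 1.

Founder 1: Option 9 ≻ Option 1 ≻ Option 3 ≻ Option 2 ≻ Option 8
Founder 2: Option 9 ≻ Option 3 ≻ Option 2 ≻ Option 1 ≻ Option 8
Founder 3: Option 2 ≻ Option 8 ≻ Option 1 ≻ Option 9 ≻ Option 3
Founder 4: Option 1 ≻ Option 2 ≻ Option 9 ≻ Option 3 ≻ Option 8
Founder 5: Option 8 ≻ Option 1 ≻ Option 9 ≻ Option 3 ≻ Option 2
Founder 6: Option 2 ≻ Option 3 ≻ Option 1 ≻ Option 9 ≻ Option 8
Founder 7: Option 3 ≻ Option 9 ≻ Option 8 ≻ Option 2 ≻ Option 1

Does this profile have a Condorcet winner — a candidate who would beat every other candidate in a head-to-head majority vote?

Head-to-head results (7 voters total):
Option 2 vs Option 8: Option 2 wins 5–2.
Option 2 vs Option 3: Option 3 wins 4–3.
Option 2 vs Option 9: Option 9 wins 4–3.
Option 2 vs Option 1: Option 2 wins 4–3.
Option 8 vs Option 3: Option 3 wins 5–2.
Option 8 vs Option 9: Option 9 wins 5–2.
Option 8 vs Option 1: Option 1 wins 4–3.
Option 3 vs Option 9: Option 9 wins 5–2.
Option 3 vs Option 1: Option 1 wins 4–3.
Option 9 vs Option 1: Option 1 wins 4–3.
No candidate beats all others: Option 2 beats Option 1 beats Option 3 beats Option 2, a majority cycle.

No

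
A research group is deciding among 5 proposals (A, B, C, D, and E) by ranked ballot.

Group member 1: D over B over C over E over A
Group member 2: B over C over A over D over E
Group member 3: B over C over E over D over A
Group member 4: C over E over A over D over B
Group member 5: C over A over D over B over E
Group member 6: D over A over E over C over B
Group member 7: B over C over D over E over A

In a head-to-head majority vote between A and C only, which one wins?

C

Ballots ranking A above C: 1.
Ballots ranking C above A: 6.
C wins the head-to-head, 6–1.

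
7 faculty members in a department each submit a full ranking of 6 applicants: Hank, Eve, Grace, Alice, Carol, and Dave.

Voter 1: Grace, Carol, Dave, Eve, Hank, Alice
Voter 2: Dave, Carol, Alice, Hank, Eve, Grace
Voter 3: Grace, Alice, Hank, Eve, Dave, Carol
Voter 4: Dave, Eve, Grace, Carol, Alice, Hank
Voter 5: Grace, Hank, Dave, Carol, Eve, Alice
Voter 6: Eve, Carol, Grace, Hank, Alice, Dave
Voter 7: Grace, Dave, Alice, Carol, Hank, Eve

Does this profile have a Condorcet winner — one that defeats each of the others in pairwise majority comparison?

Head-to-head results (7 voters total):
Hank vs Eve: Hank wins 4–3.
Hank vs Grace: Grace wins 6–1.
Hank vs Alice: Alice wins 4–3.
Hank vs Carol: Carol wins 5–2.
Hank vs Dave: Dave wins 4–3.
Eve vs Grace: Grace wins 4–3.
Eve vs Alice: Eve wins 4–3.
Eve vs Carol: Carol wins 4–3.
Eve vs Dave: Dave wins 5–2.
Grace vs Alice: Grace wins 6–1.
Grace vs Carol: Grace wins 5–2.
Grace vs Dave: Grace wins 5–2.
Alice vs Carol: Carol wins 5–2.
Alice vs Dave: Dave wins 5–2.
Carol vs Dave: Dave wins 5–2.
Grace beats each rival — Hank (6–1), Eve (4–3), Alice (6–1), Carol (5–2), Dave (5–2) — so Grace is the Condorcet winner.

Yes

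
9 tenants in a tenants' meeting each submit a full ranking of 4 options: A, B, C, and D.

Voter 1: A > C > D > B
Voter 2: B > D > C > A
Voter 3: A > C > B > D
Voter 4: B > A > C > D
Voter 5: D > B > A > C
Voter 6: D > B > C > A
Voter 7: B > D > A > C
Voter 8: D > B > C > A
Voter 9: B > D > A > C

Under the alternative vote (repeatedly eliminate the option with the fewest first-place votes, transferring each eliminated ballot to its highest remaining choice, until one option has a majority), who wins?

B

Round 1: B 4, D 3, A 2, C 0. C has the fewest and is eliminated.
Round 2: B 4, D 3, A 2. A has the fewest and is eliminated.
Round 3: B 5, D 4. B has a majority.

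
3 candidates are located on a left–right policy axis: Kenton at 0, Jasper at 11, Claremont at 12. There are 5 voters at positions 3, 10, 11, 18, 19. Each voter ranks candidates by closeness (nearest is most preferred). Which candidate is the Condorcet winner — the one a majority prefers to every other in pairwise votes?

Jasper

With single-peaked preferences on a line, the Condorcet winner is the candidate closest to the median voter.
The median voter (position 11) is closest to Jasper at 11.
Check: Jasper vs Claremont — voters closer to Jasper: 3 of 5.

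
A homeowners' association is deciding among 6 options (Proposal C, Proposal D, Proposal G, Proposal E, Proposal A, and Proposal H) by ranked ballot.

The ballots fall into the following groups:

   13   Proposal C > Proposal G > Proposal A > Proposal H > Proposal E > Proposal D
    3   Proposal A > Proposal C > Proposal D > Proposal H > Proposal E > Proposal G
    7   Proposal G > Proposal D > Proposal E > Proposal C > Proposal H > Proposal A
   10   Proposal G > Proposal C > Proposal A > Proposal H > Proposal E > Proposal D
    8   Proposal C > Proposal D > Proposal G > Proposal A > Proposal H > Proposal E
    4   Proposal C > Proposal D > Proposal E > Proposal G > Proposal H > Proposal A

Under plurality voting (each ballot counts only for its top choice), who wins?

Proposal C

First-place vote totals:
  Proposal C: 25
  Proposal D: 0
  Proposal G: 17
  Proposal E: 0
  Proposal A: 3
  Proposal H: 0
Proposal C has the most first-place votes.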